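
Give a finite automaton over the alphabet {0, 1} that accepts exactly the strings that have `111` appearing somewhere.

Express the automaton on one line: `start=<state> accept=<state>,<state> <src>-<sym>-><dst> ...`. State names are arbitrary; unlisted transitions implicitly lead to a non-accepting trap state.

Track how much of `111` has been matched so far: state A is no progress, D is the absorbing accept state reached once `111` has occurred. Intermediate states record partial matches; on a mismatch, fall back to the longest reusable overlap.
       0  1 
>  A   A  B 
   B   A  C 
   C   A  D 
 * D   D  D 
(> = start, * = accepting)

start=A accept=D A-0->A A-1->B B-0->A B-1->C C-0->A C-1->D D-0->D D-1->D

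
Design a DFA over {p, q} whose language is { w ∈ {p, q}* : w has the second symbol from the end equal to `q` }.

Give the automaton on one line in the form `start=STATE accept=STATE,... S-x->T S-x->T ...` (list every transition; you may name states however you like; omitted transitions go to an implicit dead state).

start=s0 accept=s5,s6 s0-p->s1 s0-q->s2 s1-p->s3 s1-q->s4 s2-p->s5 s2-q->s6 s3-p->s3 s3-q->s4 s4-p->s5 s4-q->s6 s5-p->s3 s5-q->s4 s6-p->s5 s6-q->s6

Because acceptance depends on a position counted from the end, the machine has to buffer the most recent 2 symbols. Make each state the string of the last up-to-2 symbols read; on input `x` shift the window left and append `x`. Accept when the buffered window has length 2 and begins with `q`.
With 7 states:
        p   q  
>  s0   s1  s2 
   s1   s3  s4 
   s2   s5  s6 
   s3   s3  s4 
   s4   s5  s6 
 * s5   s3  s4 
 * s6   s5  s6 
(> = start, * = accepting)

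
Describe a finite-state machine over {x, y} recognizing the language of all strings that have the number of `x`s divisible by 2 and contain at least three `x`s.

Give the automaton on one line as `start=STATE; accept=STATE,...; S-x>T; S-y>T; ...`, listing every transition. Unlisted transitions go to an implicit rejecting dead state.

Handle the two conditions separately and then intersect. One (2 states) tracks the count of `x`s modulo 2; the other (5 states) tracks the count of `x`s, saturating at 4. Each combined state is a pair, one component from each; accept when both components accept. After merging equivalent states the machine shrinks.
A 5-state machine:
        x   y  
>  s0   s1  s0 
   s1   s2  s1 
   s2   s3  s2 
   s3   s4  s3 
 * s4   s3  s4 
(> = start, * = accepting)

start=s0; accept=s4; s0-x>s1; s0-y>s0; s1-x>s2; s1-y>s1; s2-x>s3; s2-y>s2; s3-x>s4; s3-y>s3; s4-x>s3; s4-y>s4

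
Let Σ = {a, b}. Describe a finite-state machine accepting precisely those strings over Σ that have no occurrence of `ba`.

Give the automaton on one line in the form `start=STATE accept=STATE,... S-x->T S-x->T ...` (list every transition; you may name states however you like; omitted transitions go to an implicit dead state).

Track partial matches of the forbidden pattern `ba`. State s2 is a dead state reached once `ba` has occurred; every other state accepts. s0 means no part of `ba` is currently matched.
        a   b  
>* s0   s0  s1 
 * s1   s2  s1 
   s2   s2  s2 
(> = start, * = accepting)

start=s0 accept=s0,s1 s0-a->s0 s0-b->s1 s1-a->s2 s1-b->s1 s2-a->s2 s2-b->s2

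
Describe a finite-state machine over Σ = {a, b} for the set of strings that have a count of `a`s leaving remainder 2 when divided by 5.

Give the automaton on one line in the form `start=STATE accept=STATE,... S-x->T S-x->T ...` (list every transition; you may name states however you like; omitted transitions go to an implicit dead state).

Keep the running count of `a`s modulo 5: each `a` advances along the cycle s0 → s1 → s2 → s3 → s4 → s0 while other symbols loop. Accept at s2.
        a   b  
>  s0   s1  s0 
   s1   s2  s1 
 * s2   s3  s2 
   s3   s4  s3 
   s4   s0  s4 
(> = start, * = accepting)

start=s0 accept=s2 s0-a->s1 s0-b->s0 s1-a->s2 s1-b->s1 s2-a->s3 s2-b->s2 s3-a->s4 s3-b->s3 s4-a->s0 s4-b->s4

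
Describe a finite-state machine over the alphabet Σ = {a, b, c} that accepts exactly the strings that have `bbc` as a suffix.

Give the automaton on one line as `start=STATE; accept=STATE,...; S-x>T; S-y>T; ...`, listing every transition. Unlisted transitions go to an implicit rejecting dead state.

Remember how much of `bbc` the current input suffix matches. State s0 means no match yet; s1 means the last symbol is `b`; s2 means the last 2 symbols are `bb`; s3 means the last 3 symbols are `bbc`. Only s3 accepts. On a mismatch, fall back to the longest proper suffix that is still a prefix of `bbc`.
A 4-state machine:
        a   b   c  
>  s0   s0  s1  s0 
   s1   s0  s2  s0 
   s2   s0  s2  s3 
 * s3   s0  s1  s0 
(> = start, * = accepting)

start=s0; accept=s3; s0-a>s0; s0-b>s1; s0-c>s0; s1-a>s0; s1-b>s2; s1-c>s0; s2-a>s0; s2-b>s2; s2-c>s3; s3-a>s0; s3-b>s1; s3-c>s0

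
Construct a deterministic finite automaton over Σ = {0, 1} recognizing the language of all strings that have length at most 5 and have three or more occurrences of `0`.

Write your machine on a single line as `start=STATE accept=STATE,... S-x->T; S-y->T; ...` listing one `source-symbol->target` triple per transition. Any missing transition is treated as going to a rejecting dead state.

start=q0; accept=q6,q10,q12; q0-0->q1; q0-1->q2; q1-0->q3; q1-1->q4; q2-0->q4; q2-1->q5; q3-0->q6; q3-1->q7; q4-0->q7; q4-1->q8; q5-0->q8; q5-1->q9; q6-0->q10; q6-1->q10; q7-0->q10; q7-1->q11; q8-0->q11; q8-1->q9; q9-0->q9; q9-1->q9; q10-0->q12; q10-1->q12; q11-0->q12; q11-1->q9; q12-0->q9; q12-1->q9

Run two small machines in parallel and take their product. One (7 states) tracks the input length, saturating at 6; the other (5 states) tracks the count of `0`s, saturating at 4. Each combined state is a pair, one component from each; accept when both components accept. After merging equivalent states the machine shrinks.
13 states suffice.
          0    1  
>  q0     q1   q2 
   q1     q3   q4 
   q2     q4   q5 
   q3     q6   q7 
   q4     q7   q8 
   q5     q8   q9 
 * q6    q10  q10 
   q7    q10  q11 
   q8    q11   q9 
   q9     q9   q9 
 * q10   q12  q12 
   q11   q12   q9 
 * q12    q9   q9 
(> = start, * = accepting)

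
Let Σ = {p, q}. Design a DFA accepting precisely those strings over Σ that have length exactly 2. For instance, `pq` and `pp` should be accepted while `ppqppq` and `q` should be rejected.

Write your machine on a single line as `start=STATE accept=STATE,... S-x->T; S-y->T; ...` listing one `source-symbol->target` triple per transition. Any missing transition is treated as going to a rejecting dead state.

start=s0; accept=s2; s0-p->s1; s0-q->s1; s1-p->s2; s1-q->s2; s2-p->s3; s2-q->s3; s3-p->s3; s3-q->s3

We only need to distinguish lengths 0, 1, …, 2, and '>2'. Chain s0 → s1 → s2 → s3 on every symbol, with s3 looping. Accepting states: {s2}.
        p   q  
>  s0   s1  s1 
   s1   s2  s2 
 * s2   s3  s3 
   s3   s3  s3 
(> = start, * = accepting)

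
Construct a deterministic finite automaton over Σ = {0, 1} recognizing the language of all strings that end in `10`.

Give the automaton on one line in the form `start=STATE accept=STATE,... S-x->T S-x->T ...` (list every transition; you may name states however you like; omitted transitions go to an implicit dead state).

Let each state record the length of the longest suffix of the input read so far that is also a prefix of `10`. s1 means the last symbol is `1`; s2 means the last 2 symbols are `10`. Accept only at s2, where the string currently ends in `10`.
3 states suffice.
        0   1  
>  s0   s0  s1 
   s1   s2  s1 
 * s2   s0  s1 
(> = start, * = accepting)

start=s0 accept=s2 s0-0->s0 s0-1->s1 s1-0->s2 s1-1->s1 s2-0->s0 s2-1->s1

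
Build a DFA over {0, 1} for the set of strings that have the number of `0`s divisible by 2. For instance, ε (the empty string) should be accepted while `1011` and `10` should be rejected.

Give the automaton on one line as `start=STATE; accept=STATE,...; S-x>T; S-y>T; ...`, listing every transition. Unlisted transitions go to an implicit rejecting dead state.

start=s0; accept=s0; s0-0>s1; s0-1>s0; s1-0>s0; s1-1>s1

The only thing that matters is how many `0`s have appeared, reduced mod 2. Use one state per residue: s0 for 0, …, s1 for 1. Reading `0` moves to the next residue; anything else stays put. s0 is accepting.
2 states suffice.
        0   1  
>* s0   s1  s0 
   s1   s0  s1 
(> = start, * = accepting)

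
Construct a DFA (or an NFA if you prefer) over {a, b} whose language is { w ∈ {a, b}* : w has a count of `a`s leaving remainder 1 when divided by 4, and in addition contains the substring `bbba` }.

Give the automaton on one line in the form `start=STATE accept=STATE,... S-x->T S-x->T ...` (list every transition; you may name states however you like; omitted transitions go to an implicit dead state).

start=q0 accept=q13 q0-a->q1 q0-b->q2 q1-a->q3 q1-b->q4 q2-a->q1 q2-b->q5 q3-a->q6 q3-b->q7 q4-a->q3 q4-b->q8 q5-a->q1 q5-b->q9 q6-a->q0 q6-b->q10 q7-a->q6 q7-b->q11 q8-a->q3 q8-b->q12 q9-a->q13 q9-b->q9 q10-a->q0 q10-b->q14 q11-a->q6 q11-b->q15 q12-a->q15 q12-b->q12 q13-a->q15 q13-b->q13 q14-a->q0 q14-b->q16 q15-a->q16 q15-b->q15 q16-a->q9 q16-b->q16

Handle the two conditions separately and then intersect. The first has 4 states tracking the count of `a`s modulo 4; the second has 5 states tracking whether and how much of `bbba` has been seen. A product state is a pair (one from each), accepting exactly when both do. Equivalent product states are then merged.
A 17-state machine:
          a    b  
>  q0     q1   q2 
   q1     q3   q4 
   q2     q1   q5 
   q3     q6   q7 
   q4     q3   q8 
   q5     q1   q9 
   q6     q0  q10 
   q7     q6  q11 
   q8     q3  q12 
   q9    q13   q9 
   q10    q0  q14 
   q11    q6  q15 
   q12   q15  q12 
 * q13   q15  q13 
   q14    q0  q16 
   q15   q16  q15 
   q16    q9  q16 
(> = start, * = accepting)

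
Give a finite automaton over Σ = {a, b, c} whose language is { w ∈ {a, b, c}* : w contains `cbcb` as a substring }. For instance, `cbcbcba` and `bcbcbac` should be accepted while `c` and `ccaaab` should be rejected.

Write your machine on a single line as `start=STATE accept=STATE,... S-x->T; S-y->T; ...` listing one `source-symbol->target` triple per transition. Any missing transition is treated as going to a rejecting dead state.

start=s0; accept=s4; s0-a->s0; s0-b->s0; s0-c->s1; s1-a->s0; s1-b->s2; s1-c->s1; s2-a->s0; s2-b->s0; s2-c->s3; s3-a->s0; s3-b->s4; s3-c->s1; s4-a->s4; s4-b->s4; s4-c->s4

Track how much of `cbcb` has been matched so far: state s0 is no progress, s4 is the absorbing accept state reached once `cbcb` has occurred. Intermediate states record partial matches; on a mismatch, fall back to the longest reusable overlap.
5 states suffice.
        a   b   c  
>  s0   s0  s0  s1 
   s1   s0  s2  s1 
   s2   s0  s0  s3 
   s3   s0  s4  s1 
 * s4   s4  s4  s4 
(> = start, * = accepting)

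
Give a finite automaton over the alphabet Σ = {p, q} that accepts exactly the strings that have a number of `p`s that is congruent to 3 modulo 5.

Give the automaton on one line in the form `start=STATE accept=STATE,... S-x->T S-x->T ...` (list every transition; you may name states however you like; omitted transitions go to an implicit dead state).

Keep the running count of `p`s modulo 5: each `p` advances along the cycle S0 → S1 → S2 → S3 → S4 → S0 while other symbols loop. Accept at S3.
A 5-state machine:
        p   q  
>  S0   S1  S0 
   S1   S2  S1 
   S2   S3  S2 
 * S3   S4  S3 
   S4   S0  S4 
(> = start, * = accepting)

start=S0 accept=S3 S0-p->S1 S0-q->S0 S1-p->S2 S1-q->S1 S2-p->S3 S2-q->S2 S3-p->S4 S3-q->S3 S4-p->S0 S4-q->S4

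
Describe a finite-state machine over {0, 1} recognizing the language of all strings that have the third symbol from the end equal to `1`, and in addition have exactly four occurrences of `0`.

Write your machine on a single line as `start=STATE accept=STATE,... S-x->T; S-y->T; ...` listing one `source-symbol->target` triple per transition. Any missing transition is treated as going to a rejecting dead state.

start=s0; accept=s12,s14,s15,s16; s0-0->s1; s0-1->s0; s1-0->s2; s1-1->s1; s2-0->s3; s2-1->s4; s3-0->s5; s3-1->s6; s4-0->s7; s4-1->s4; s5-0->s8; s5-1->s9; s6-0->s10; s6-1->s11; s7-0->s12; s7-1->s6; s8-0->s8; s8-1->s8; s9-0->s8; s9-1->s13; s10-0->s8; s10-1->s14; s11-0->s15; s11-1->s11; s12-0->s8; s12-1->s9; s13-0->s8; s13-1->s16; s14-0->s8; s14-1->s13; s15-0->s8; s15-1->s14; s16-0->s8; s16-1->s16

Run two small machines in parallel and take their product. The first has 15 states tracking the last 3 symbols read; the second has 6 states tracking the count of `0`s, saturating at 5. A product state is a pair (one from each), accepting exactly when both do. Equivalent product states are then merged.
With 17 states:
          0    1  
>  s0     s1   s0 
   s1     s2   s1 
   s2     s3   s4 
   s3     s5   s6 
   s4     s7   s4 
   s5     s8   s9 
   s6    s10  s11 
   s7    s12   s6 
   s8     s8   s8 
   s9     s8  s13 
   s10    s8  s14 
   s11   s15  s11 
 * s12    s8   s9 
   s13    s8  s16 
 * s14    s8  s13 
 * s15    s8  s14 
 * s16    s8  s16 
(> = start, * = accepting)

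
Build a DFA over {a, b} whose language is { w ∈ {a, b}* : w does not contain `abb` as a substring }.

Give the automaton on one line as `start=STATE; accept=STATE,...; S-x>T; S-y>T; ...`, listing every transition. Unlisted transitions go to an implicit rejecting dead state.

start=q0; accept=q0,q1,q2; q0-a>q1; q0-b>q0; q1-a>q1; q1-b>q2; q2-a>q1; q2-b>q3; q3-a>q3; q3-b>q3

This is the complement of 'contains `abb`'. Use the same substring-matching states — q0 through q3 holding how much of `abb` has just been matched — but flip the accepting set: everything except the trap q3 accepts.
With 4 states:
        a   b  
>* q0   q1  q0 
 * q1   q1  q2 
 * q2   q1  q3 
   q3   q3  q3 
(> = start, * = accepting)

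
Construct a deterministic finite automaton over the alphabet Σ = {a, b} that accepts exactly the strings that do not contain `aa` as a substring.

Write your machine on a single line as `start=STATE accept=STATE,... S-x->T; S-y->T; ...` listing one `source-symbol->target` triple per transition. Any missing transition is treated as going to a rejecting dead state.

This is the complement of 'contains `aa`'. Use the same substring-matching states — q0 through q2 holding how much of `aa` has just been matched — but flip the accepting set: everything except the trap q2 accepts.
3 states suffice.
        a   b  
>* q0   q1  q0 
 * q1   q2  q0 
   q2   q2  q2 
(> = start, * = accepting)

start=q0; accept=q0,q1; q0-a->q1; q0-b->q0; q1-a->q2; q1-b->q0; q2-a->q2; q2-b->q2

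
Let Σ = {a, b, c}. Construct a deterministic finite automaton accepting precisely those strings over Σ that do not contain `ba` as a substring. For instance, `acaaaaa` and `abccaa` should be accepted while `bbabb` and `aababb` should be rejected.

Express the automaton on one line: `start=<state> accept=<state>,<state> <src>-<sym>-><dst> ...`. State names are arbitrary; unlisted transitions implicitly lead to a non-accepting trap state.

start=s0 accept=s0,s1 s0-a->s0 s0-b->s1 s0-c->s0 s1-a->s2 s1-b->s1 s1-c->s0 s2-a->s2 s2-b->s2 s2-c->s2

Track partial matches of the forbidden pattern `ba`. State s2 is a dead state reached once `ba` has occurred; every other state accepts. s0 means no part of `ba` is currently matched.
A 3-state machine:
        a   b   c  
>* s0   s0  s1  s0 
 * s1   s2  s1  s0 
   s2   s2  s2  s2 
(> = start, * = accepting)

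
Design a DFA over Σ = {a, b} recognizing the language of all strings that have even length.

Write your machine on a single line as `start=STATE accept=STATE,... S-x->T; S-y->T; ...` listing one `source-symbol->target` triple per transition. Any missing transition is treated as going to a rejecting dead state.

start=s0; accept=s0; s0-a->s1; s0-b->s1; s1-a->s0; s1-b->s0

Only the length mod 2 matters, so use a 2-cycle: from any state, every input symbol moves to the next state, wrapping s1 back to s0. Mark s0 accepting.
A 2-state machine:
        a   b  
>* s0   s1  s1 
   s1   s0  s0 
(> = start, * = accepting)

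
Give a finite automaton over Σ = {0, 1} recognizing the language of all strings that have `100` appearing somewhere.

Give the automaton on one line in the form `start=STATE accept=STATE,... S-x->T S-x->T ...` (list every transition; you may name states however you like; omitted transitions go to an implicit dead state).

States A..C record the length of the longest prefix of `100` that matches the current input suffix. Reaching D means `100` has been seen, and we stay there forever. Accept from D.
A 4-state machine:
       0  1 
>  A   A  B 
   B   C  B 
   C   D  B 
 * D   D  D 
(> = start, * = accepting)

start=A accept=D A-0->A A-1->B B-0->C B-1->B C-0->D C-1->B D-0->D D-1->D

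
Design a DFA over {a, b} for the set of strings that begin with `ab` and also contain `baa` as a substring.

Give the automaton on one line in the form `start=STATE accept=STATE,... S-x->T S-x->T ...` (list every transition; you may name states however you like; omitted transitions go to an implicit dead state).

Build one automaton per condition and run them in lockstep. The first has 4 states tracking whether the input so far still matches the prefix `ab`; the second has 4 states tracking whether and how much of `baa` has been seen. A product state is a pair (one from each), accepting exactly when both do.
With 9 states:
        a   b  
>  S0   S1  S2 
   S1   S3  S4 
   S2   S5  S2 
   S3   S3  S2 
   S4   S6  S4 
   S5   S7  S2 
   S6   S8  S4 
   S7   S7  S7 
 * S8   S8  S8 
(> = start, * = accepting)

start=S0 accept=S8 S0-a->S1 S0-b->S2 S1-a->S3 S1-b->S4 S2-a->S5 S2-b->S2 S3-a->S3 S3-b->S2 S4-a->S6 S4-b->S4 S5-a->S7 S5-b->S2 S6-a->S8 S6-b->S4 S7-a->S7 S7-b->S7 S8-a->S8 S8-b->S8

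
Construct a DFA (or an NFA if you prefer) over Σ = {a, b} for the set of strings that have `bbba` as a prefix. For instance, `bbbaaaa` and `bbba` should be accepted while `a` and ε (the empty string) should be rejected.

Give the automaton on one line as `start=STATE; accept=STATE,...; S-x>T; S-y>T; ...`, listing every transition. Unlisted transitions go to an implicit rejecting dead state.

Walk along `bbba` while the input agrees: from s0 take `b` to s1, and so on. Any deviation drops to the rejecting sink s5. Once s4 is reached the prefix is confirmed and every continuation is accepted.
6 states suffice.
        a   b  
>  s0   s5  s1 
   s1   s5  s2 
   s2   s5  s3 
   s3   s4  s5 
 * s4   s4  s4 
   s5   s5  s5 
(> = start, * = accepting)

start=s0; accept=s4; s0-a>s5; s0-b>s1; s1-a>s5; s1-b>s2; s2-a>s5; s2-b>s3; s3-a>s4; s3-b>s5; s4-a>s4; s4-b>s4; s5-a>s5; s5-b>s5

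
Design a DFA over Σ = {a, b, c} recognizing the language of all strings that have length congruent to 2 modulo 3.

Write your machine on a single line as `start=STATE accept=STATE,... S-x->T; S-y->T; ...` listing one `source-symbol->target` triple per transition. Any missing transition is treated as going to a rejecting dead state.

start=q0; accept=q2; q0-a->q1; q0-b->q1; q0-c->q1; q1-a->q2; q1-b->q2; q1-c->q2; q2-a->q0; q2-b->q0; q2-c->q0

Count input length modulo 3: every symbol advances one step around the cycle q0 → q1 → q2 → q0. Accept at q2.
A 3-state machine:
        a   b   c  
>  q0   q1  q1  q1 
   q1   q2  q2  q2 
 * q2   q0  q0  q0 
(> = start, * = accepting)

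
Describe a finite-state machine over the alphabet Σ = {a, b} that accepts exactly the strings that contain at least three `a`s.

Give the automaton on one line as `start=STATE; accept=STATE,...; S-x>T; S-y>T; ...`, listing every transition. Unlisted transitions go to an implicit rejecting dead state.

Count `a`s, saturating at 4: states q0 through q3 mean 0 through 3 `a`s seen; q4 means more than 3. Each `a` increments (capped at q4); other symbols loop. Accept from {q3, q4}.
5 states suffice.
        a   b  
>  q0   q1  q0 
   q1   q2  q1 
   q2   q3  q2 
 * q3   q4  q3 
 * q4   q4  q4 
(> = start, * = accepting)

start=q0; accept=q3,q4; q0-a>q1; q0-b>q0; q1-a>q2; q1-b>q1; q2-a>q3; q2-b>q2; q3-a>q4; q3-b>q3; q4-a>q4; q4-b>q4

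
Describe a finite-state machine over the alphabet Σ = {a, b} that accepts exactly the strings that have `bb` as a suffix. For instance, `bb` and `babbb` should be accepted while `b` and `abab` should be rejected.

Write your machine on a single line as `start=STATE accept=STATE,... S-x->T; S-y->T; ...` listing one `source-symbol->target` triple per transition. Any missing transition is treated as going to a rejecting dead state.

Remember how much of `bb` the current input suffix matches. State q0 means no match yet; q1 means the last symbol is `b`; q2 means the last 2 symbols are `bb`. Only q2 accepts. On a mismatch, fall back to the longest proper suffix that is still a prefix of `bb`.
A 3-state machine:
        a   b  
>  q0   q0  q1 
   q1   q0  q2 
 * q2   q0  q2 
(> = start, * = accepting)

start=q0; accept=q2; q0-a->q0; q0-b->q1; q1-a->q0; q1-b->q2; q2-a->q0; q2-b->q2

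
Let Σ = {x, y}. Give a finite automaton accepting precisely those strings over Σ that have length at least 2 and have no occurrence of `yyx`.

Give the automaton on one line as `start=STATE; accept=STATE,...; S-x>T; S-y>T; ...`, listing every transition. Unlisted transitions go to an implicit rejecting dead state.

Handle the two conditions separately and then intersect. The first has 4 states tracking the input length, saturating at 3; the second has 4 states tracking partial matches of the forbidden pattern `yyx`. A product state is a pair (one from each), accepting exactly when both do. After merging equivalent states the machine shrinks.
With 7 states:
        x   y  
>  q0   q1  q2 
   q1   q3  q4 
   q2   q3  q5 
 * q3   q3  q4 
 * q4   q3  q5 
 * q5   q6  q5 
   q6   q6  q6 
(> = start, * = accepting)

start=q0; accept=q3,q4,q5; q0-x>q1; q0-y>q2; q1-x>q3; q1-y>q4; q2-x>q3; q2-y>q5; q3-x>q3; q3-y>q4; q4-x>q3; q4-y>q5; q5-x>q6; q5-y>q5; q6-x>q6; q6-y>q6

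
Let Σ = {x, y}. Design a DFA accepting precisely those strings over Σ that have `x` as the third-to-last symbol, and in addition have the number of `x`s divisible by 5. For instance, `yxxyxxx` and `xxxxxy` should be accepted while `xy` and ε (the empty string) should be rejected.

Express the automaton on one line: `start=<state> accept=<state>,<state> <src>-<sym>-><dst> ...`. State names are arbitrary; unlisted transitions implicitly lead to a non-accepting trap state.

Handle the two conditions separately and then intersect. The first has 15 states tracking the last 3 symbols read; the second has 5 states tracking the count of `x`s modulo 5. A product state is a pair (one from each), accepting exactly when both do. After merging equivalent states the machine shrinks.
          x    y  
>  q0     q1   q0 
   q1     q2   q1 
   q2     q3   q2 
   q3     q4   q5 
   q4     q6   q7 
   q5     q8   q5 
 * q6     q1   q9 
   q7    q10  q11 
   q8    q12   q7 
 * q9     q1  q13 
 * q10    q1  q14 
   q11   q15  q11 
   q12    q1   q9 
 * q13    q1   q0 
   q14    q1  q13 
   q15    q1  q14 
(> = start, * = accepting)

start=q0 accept=q6,q9,q10,q13 q0-x->q1 q0-y->q0 q1-x->q2 q1-y->q1 q2-x->q3 q2-y->q2 q3-x->q4 q3-y->q5 q4-x->q6 q4-y->q7 q5-x->q8 q5-y->q5 q6-x->q1 q6-y->q9 q7-x->q10 q7-y->q11 q8-x->q12 q8-y->q7 q9-x->q1 q9-y->q13 q10-x->q1 q10-y->q14 q11-x->q15 q11-y->q11 q12-x->q1 q12-y->q9 q13-x->q1 q13-y->q0 q14-x->q1 q14-y->q13 q15-x->q1 q15-y->q14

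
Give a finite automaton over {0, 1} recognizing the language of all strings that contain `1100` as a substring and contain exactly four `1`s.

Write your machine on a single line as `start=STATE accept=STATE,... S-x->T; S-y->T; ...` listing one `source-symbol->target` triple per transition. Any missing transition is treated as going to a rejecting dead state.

Build one automaton per condition and run them in lockstep. One (5 states) tracks whether and how much of `1100` has been seen; the other (6 states) tracks the count of `1`s, saturating at 5. Each combined state is a pair, one component from each; accept when both components accept. Minimizing collapses redundant product states.
       0  1 
>  A   A  B 
   B   C  D 
   C   C  E 
   D   F  G 
   E   H  G 
   F   I  J 
   G   K  L 
   H   H  J 
   I   I  M 
   J   N  L 
   K   M  N 
   L   O  N 
   M   M  P 
   N   N  N 
   O   P  N 
 * P   P  N 
(> = start, * = accepting)

start=A; accept=P; A-0->A; A-1->B; B-0->C; B-1->D; C-0->C; C-1->E; D-0->F; D-1->G; E-0->H; E-1->G; F-0->I; F-1->J; G-0->K; G-1->L; H-0->H; H-1->J; I-0->I; I-1->M; J-0->N; J-1->L; K-0->M; K-1->N; L-0->O; L-1->N; M-0->M; M-1->P; N-0->N; N-1->N; O-0->P; O-1->N; P-0->P; P-1->N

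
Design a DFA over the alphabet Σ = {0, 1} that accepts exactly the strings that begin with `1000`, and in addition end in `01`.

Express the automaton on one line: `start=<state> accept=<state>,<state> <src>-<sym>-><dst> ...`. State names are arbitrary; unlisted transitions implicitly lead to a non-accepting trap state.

Build one automaton per condition and run them in lockstep. One (6 states) tracks whether the input so far still matches the prefix `1000`; the other (3 states) tracks how much of the suffix `01` has currently been matched. Each combined state is a pair, one component from each; accept when both components accept. After merging equivalent states the machine shrinks.
8 states suffice.
        0   1  
>  S0   S1  S2 
   S1   S1  S1 
   S2   S3  S1 
   S3   S4  S1 
   S4   S5  S1 
   S5   S5  S6 
 * S6   S5  S7 
   S7   S5  S7 
(> = start, * = accepting)

start=S0 accept=S6 S0-0->S1 S0-1->S2 S1-0->S1 S1-1->S1 S2-0->S3 S2-1->S1 S3-0->S4 S3-1->S1 S4-0->S5 S4-1->S1 S5-0->S5 S5-1->S6 S6-0->S5 S6-1->S7 S7-0->S5 S7-1->S7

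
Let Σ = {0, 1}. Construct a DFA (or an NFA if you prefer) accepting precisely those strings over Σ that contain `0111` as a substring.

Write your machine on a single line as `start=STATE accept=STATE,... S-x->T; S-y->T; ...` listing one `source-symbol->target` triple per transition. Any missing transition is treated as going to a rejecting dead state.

Track how much of `0111` has been matched so far: state q0 is no progress, q4 is the absorbing accept state reached once `0111` has occurred. Intermediate states record partial matches; on a mismatch, fall back to the longest reusable overlap.
        0   1  
>  q0   q1  q0 
   q1   q1  q2 
   q2   q1  q3 
   q3   q1  q4 
 * q4   q4  q4 
(> = start, * = accepting)

start=q0; accept=q4; q0-0->q1; q0-1->q0; q1-0->q1; q1-1->q2; q2-0->q1; q2-1->q3; q3-0->q1; q3-1->q4; q4-0->q4; q4-1->q4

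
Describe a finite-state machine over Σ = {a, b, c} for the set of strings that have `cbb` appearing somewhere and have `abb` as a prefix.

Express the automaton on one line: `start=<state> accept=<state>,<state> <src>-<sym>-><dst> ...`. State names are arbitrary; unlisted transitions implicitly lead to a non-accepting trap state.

Build one automaton per condition and run them in lockstep. One (4 states) tracks whether and how much of `cbb` has been seen; the other (5 states) tracks whether the input so far still matches the prefix `abb`. Each combined state is a pair, one component from each; accept when both components accept. Minimizing collapses redundant product states.
With 8 states:
        a   b   c  
>  q0   q1  q2  q2 
   q1   q2  q3  q2 
   q2   q2  q2  q2 
   q3   q2  q4  q2 
   q4   q4  q4  q5 
   q5   q4  q6  q5 
   q6   q4  q7  q5 
 * q7   q7  q7  q7 
(> = start, * = accepting)

start=q0 accept=q7 q0-a->q1 q0-b->q2 q0-c->q2 q1-a->q2 q1-b->q3 q1-c->q2 q2-a->q2 q2-b->q2 q2-c->q2 q3-a->q2 q3-b->q4 q3-c->q2 q4-a->q4 q4-b->q4 q4-c->q5 q5-a->q4 q5-b->q6 q5-c->q5 q6-a->q4 q6-b->q7 q6-c->q5 q7-a->q7 q7-b->q7 q7-c->q7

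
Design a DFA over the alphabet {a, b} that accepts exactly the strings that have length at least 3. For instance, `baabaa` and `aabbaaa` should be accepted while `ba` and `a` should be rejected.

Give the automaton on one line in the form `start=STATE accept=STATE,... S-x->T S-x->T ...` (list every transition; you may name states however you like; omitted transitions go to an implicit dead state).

Count input length up to 4: every symbol moves from q0 toward q4, which means 'more than 3' and absorbs. Accept from {q3, q4}.
A 5-state machine:
        a   b  
>  q0   q1  q1 
   q1   q2  q2 
   q2   q3  q3 
 * q3   q4  q4 
 * q4   q4  q4 
(> = start, * = accepting)

start=q0 accept=q3,q4 q0-a->q1 q0-b->q1 q1-a->q2 q1-b->q2 q2-a->q3 q2-b->q3 q3-a->q4 q3-b->q4 q4-a->q4 q4-b->q4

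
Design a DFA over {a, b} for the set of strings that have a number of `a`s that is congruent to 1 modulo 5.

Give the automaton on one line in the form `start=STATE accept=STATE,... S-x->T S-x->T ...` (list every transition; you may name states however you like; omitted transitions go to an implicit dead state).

start=q0 accept=q1 q0-a->q1 q0-b->q0 q1-a->q2 q1-b->q1 q2-a->q3 q2-b->q2 q3-a->q4 q3-b->q3 q4-a->q0 q4-b->q4

Keep the running count of `a`s modulo 5: each `a` advances along the cycle q0 → q1 → q2 → q3 → q4 → q0 while other symbols loop. Accept at q1.
With 5 states:
        a   b  
>  q0   q1  q0 
 * q1   q2  q1 
   q2   q3  q2 
   q3   q4  q3 
   q4   q0  q4 
(> = start, * = accepting)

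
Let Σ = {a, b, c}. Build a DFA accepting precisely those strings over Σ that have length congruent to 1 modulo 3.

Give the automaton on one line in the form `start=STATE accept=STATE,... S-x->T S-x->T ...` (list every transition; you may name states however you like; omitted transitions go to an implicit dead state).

start=S0 accept=S1 S0-a->S1 S0-b->S1 S0-c->S1 S1-a->S2 S1-b->S2 S1-c->S2 S2-a->S0 S2-b->S0 S2-c->S0

Only the length mod 3 matters, so use a 3-cycle: from any state, every input symbol moves to the next state, wrapping S2 back to S0. Mark S1 accepting.
With 3 states:
        a   b   c  
>  S0   S1  S1  S1 
 * S1   S2  S2  S2 
   S2   S0  S0  S0 
(> = start, * = accepting)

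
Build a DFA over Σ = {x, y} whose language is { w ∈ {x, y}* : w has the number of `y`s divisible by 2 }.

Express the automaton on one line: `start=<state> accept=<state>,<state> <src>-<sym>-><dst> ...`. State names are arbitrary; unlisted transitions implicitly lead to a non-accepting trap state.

start=q0 accept=q0 q0-x->q0 q0-y->q1 q1-x->q1 q1-y->q0

Keep the running count of `y`s modulo 2: each `y` advances along the cycle q0 → q1 → q0 while other symbols loop. Accept at q0.
With 2 states:
        x   y  
>* q0   q0  q1 
   q1   q1  q0 
(> = start, * = accepting)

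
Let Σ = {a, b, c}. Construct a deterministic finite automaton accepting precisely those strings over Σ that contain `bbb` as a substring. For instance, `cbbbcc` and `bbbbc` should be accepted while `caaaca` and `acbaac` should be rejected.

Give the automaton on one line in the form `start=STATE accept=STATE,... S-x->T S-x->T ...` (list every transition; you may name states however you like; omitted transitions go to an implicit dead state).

start=q0 accept=q3 q0-a->q0 q0-b->q1 q0-c->q0 q1-a->q0 q1-b->q2 q1-c->q0 q2-a->q0 q2-b->q3 q2-c->q0 q3-a->q3 q3-b->q3 q3-c->q3

States q0..q2 record the length of the longest prefix of `bbb` that matches the current input suffix. Reaching q3 means `bbb` has been seen, and we stay there forever. Accept from q3.
4 states suffice.
        a   b   c  
>  q0   q0  q1  q0 
   q1   q0  q2  q0 
   q2   q0  q3  q0 
 * q3   q3  q3  q3 
(> = start, * = accepting)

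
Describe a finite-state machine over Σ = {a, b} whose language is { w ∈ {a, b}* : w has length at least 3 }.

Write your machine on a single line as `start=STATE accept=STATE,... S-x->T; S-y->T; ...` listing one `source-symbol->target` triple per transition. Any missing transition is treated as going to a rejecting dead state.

start=q0; accept=q3,q4; q0-a->q1; q0-b->q1; q1-a->q2; q1-b->q2; q2-a->q3; q2-b->q3; q3-a->q4; q3-b->q4; q4-a->q4; q4-b->q4

Count input length up to 4: every symbol moves from q0 toward q4, which means 'more than 3' and absorbs. Accept from {q3, q4}.
5 states suffice.
        a   b  
>  q0   q1  q1 
   q1   q2  q2 
   q2   q3  q3 
 * q3   q4  q4 
 * q4   q4  q4 
(> = start, * = accepting)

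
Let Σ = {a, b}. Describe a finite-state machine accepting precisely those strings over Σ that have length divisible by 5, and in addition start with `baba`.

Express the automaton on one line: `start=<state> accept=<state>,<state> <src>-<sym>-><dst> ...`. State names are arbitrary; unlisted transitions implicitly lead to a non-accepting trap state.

Run two small machines in parallel and take their product. One (5 states) tracks the input length modulo 5; the other (6 states) tracks whether the input so far still matches the prefix `baba`. Each combined state is a pair, one component from each; accept when both components accept.
          a    b  
>  q0     q1   q2 
   q1     q3   q3 
   q2     q4   q3 
   q3     q5   q5 
   q4     q5   q6 
   q5     q7   q7 
   q6     q8   q7 
   q7     q9   q9 
   q8    q10  q10 
   q9     q1   q1 
 * q10   q11  q11 
   q11   q12  q12 
   q12   q13  q13 
   q13    q8   q8 
(> = start, * = accepting)

start=q0 accept=q10 q0-a->q1 q0-b->q2 q1-a->q3 q1-b->q3 q2-a->q4 q2-b->q3 q3-a->q5 q3-b->q5 q4-a->q5 q4-b->q6 q5-a->q7 q5-b->q7 q6-a->q8 q6-b->q7 q7-a->q9 q7-b->q9 q8-a->q10 q8-b->q10 q9-a->q1 q9-b->q1 q10-a->q11 q10-b->q11 q11-a->q12 q11-b->q12 q12-a->q13 q12-b->q13 q13-a->q8 q13-b->q8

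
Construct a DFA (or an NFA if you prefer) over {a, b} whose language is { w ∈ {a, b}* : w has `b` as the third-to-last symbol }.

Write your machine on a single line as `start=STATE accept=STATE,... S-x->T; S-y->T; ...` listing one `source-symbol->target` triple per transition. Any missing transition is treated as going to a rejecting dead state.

start=q0; accept=q11,q12,q13,q14; q0-a->q1; q0-b->q2; q1-a->q3; q1-b->q4; q2-a->q5; q2-b->q6; q3-a->q7; q3-b->q8; q4-a->q9; q4-b->q10; q5-a->q11; q5-b->q12; q6-a->q13; q6-b->q14; q7-a->q7; q7-b->q8; q8-a->q9; q8-b->q10; q9-a->q11; q9-b->q12; q10-a->q13; q10-b->q14; q11-a->q7; q11-b->q8; q12-a->q9; q12-b->q10; q13-a->q11; q13-b->q12; q14-a->q13; q14-b->q14

A DFA must remember the last 3 symbols (since which symbol is third-to-last isn't known until the input ends). Use one state per possible window of the last ≤3 symbols; accept from those whose window starts with `b`.
15 states suffice.
          a    b  
>  q0     q1   q2 
   q1     q3   q4 
   q2     q5   q6 
   q3     q7   q8 
   q4     q9  q10 
   q5    q11  q12 
   q6    q13  q14 
   q7     q7   q8 
   q8     q9  q10 
   q9    q11  q12 
   q10   q13  q14 
 * q11    q7   q8 
 * q12    q9  q10 
 * q13   q11  q12 
 * q14   q13  q14 
(> = start, * = accepting)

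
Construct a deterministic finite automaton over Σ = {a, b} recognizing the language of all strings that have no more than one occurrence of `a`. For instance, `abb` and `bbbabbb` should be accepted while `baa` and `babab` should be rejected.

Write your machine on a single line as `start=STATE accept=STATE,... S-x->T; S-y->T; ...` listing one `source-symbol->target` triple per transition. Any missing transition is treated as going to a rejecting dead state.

Count `a`s, saturating at 2: state q0 means no `a` yet, q1 means one `a` seen, q2 means more than one. Each `a` increments (capped at q2); other symbols loop. Accept from {q0, q1}.
        a   b  
>* q0   q1  q0 
 * q1   q2  q1 
   q2   q2  q2 
(> = start, * = accepting)

start=q0; accept=q0,q1; q0-a->q1; q0-b->q0; q1-a->q2; q1-b->q1; q2-a->q2; q2-b->q2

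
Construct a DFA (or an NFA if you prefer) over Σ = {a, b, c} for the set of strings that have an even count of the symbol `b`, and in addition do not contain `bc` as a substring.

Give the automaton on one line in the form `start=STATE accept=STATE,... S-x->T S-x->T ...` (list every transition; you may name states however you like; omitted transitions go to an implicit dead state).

Build one automaton per condition and run them in lockstep. One (2 states) tracks the count of `b`s modulo 2; the other (3 states) tracks partial matches of the forbidden pattern `bc`. Each combined state is a pair, one component from each; accept when both components accept. After merging equivalent states the machine shrinks.
A 5-state machine:
        a   b   c  
>* s0   s0  s1  s0 
   s1   s2  s3  s4 
   s2   s2  s3  s2 
 * s3   s0  s1  s4 
   s4   s4  s4  s4 
(> = start, * = accepting)

start=s0 accept=s0,s3 s0-a->s0 s0-b->s1 s0-c->s0 s1-a->s2 s1-b->s3 s1-c->s4 s2-a->s2 s2-b->s3 s2-c->s2 s3-a->s0 s3-b->s1 s3-c->s4 s4-a->s4 s4-b->s4 s4-c->s4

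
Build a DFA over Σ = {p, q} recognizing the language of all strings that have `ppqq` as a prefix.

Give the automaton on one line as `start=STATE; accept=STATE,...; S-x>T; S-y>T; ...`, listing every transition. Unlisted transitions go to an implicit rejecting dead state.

start=s0; accept=s4; s0-p>s1; s0-q>s5; s1-p>s2; s1-q>s5; s2-p>s5; s2-q>s3; s3-p>s5; s3-q>s4; s4-p>s4; s4-q>s4; s5-p>s5; s5-q>s5

Check the first 4 symbols one by one: s0 through s3 record how many have matched `ppqq` so far; any wrong symbol goes to the dead state s5. After all 4 match we enter the accepting sink s4.
A 6-state machine:
        p   q  
>  s0   s1  s5 
   s1   s2  s5 
   s2   s5  s3 
   s3   s5  s4 
 * s4   s4  s4 
   s5   s5  s5 
(> = start, * = accepting)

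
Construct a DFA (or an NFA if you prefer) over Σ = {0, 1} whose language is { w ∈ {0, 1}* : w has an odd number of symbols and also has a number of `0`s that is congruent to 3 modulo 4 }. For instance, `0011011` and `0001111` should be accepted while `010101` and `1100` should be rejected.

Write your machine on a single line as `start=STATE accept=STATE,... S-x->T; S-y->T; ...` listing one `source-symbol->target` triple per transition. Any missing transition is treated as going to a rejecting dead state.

start=q0; accept=q5; q0-0->q1; q0-1->q2; q1-0->q3; q1-1->q4; q2-0->q4; q2-1->q0; q3-0->q5; q3-1->q6; q4-0->q6; q4-1->q1; q5-0->q0; q5-1->q7; q6-0->q7; q6-1->q3; q7-0->q2; q7-1->q5

Build one automaton per condition and run them in lockstep. The first has 2 states tracking the input length modulo 2; the second has 4 states tracking the count of `0`s modulo 4. A product state is a pair (one from each), accepting exactly when both do.
8 states suffice.
        0   1  
>  q0   q1  q2 
   q1   q3  q4 
   q2   q4  q0 
   q3   q5  q6 
   q4   q6  q1 
 * q5   q0  q7 
   q6   q7  q3 
   q7   q2  q5 
(> = start, * = accepting)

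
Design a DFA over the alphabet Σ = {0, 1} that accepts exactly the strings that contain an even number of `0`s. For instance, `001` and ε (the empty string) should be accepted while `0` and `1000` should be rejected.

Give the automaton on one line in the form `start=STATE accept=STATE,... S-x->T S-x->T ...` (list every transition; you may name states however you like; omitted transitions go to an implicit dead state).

start=S0 accept=S0 S0-0->S1 S0-1->S0 S1-0->S0 S1-1->S1

The only thing that matters is how many `0`s have appeared, reduced mod 2. Use one state per residue: S0 for 0, …, S1 for 1. Reading `0` moves to the next residue; anything else stays put. S0 is accepting.
With 2 states:
        0   1  
>* S0   S1  S0 
   S1   S0  S1 
(> = start, * = accepting)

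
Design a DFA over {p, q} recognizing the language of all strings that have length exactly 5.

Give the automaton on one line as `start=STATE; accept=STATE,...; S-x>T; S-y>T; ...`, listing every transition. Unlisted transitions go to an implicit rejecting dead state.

start=A; accept=F; A-p>B; A-q>B; B-p>C; B-q>C; C-p>D; C-q>D; D-p>E; D-q>E; E-p>F; E-q>F; F-p>G; F-q>G; G-p>G; G-q>G

We only need to distinguish lengths 0, 1, …, 5, and '>5'. Chain A → B → C → D → E → F → G on every symbol, with G looping. Accepting states: {F}.
       p  q 
>  A   B  B 
   B   C  C 
   C   D  D 
   D   E  E 
   E   F  F 
 * F   G  G 
   G   G  G 
(> = start, * = accepting)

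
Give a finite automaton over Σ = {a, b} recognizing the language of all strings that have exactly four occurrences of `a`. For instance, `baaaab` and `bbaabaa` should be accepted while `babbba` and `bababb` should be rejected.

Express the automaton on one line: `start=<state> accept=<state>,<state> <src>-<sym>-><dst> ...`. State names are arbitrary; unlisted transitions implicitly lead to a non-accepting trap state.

start=q0 accept=q4 q0-a->q1 q0-b->q0 q1-a->q2 q1-b->q1 q2-a->q3 q2-b->q2 q3-a->q4 q3-b->q3 q4-a->q5 q4-b->q4 q5-a->q5 q5-b->q5

Count `a`s, saturating at 5: states q0 through q4 mean 0 through 4 `a`s seen; q5 means more than 4. Each `a` increments (capped at q5); other symbols loop. Accept from {q4}.
6 states suffice.
        a   b  
>  q0   q1  q0 
   q1   q2  q1 
   q2   q3  q2 
   q3   q4  q3 
 * q4   q5  q4 
   q5   q5  q5 
(> = start, * = accepting)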